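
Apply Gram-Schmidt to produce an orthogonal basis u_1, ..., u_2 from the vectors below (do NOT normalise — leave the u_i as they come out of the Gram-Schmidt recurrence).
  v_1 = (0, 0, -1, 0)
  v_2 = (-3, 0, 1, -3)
Orthogonal basis:
  u_1 = (0, 0, -1, 0)
  u_2 = (-3, 0, 0, -3)

Apply the Gram-Schmidt recurrence
  u_1 = v_1
  u_i = v_i − Σ_{j<i} ((v_i · u_j) / (u_j · u_j)) · u_j.

Step by step this gives:
  u_1 = (0, 0, -1, 0)
  u_2 = (-3, 0, 0, -3)

Orthogonality check:
  u_2 · u_1 = 0 (should be 0)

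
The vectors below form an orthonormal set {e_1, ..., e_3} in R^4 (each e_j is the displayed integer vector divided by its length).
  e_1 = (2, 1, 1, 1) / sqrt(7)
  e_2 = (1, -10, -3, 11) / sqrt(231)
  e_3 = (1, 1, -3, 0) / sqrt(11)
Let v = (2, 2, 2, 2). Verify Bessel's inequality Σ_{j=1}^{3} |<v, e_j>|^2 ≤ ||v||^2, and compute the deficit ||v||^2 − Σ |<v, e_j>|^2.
Σ |<v, e_j>|^2 = 44/3; ||v||^2 = 16; deficit = 4/3

Write each e_j = u_j / sqrt(<u_j, u_j>) where u_j is the displayed integer vector. Then <v, e_j> = <v, u_j> / sqrt(<u_j, u_j>), so |<v, e_j>|^2 = <v, u_j>^2 / <u_j, u_j>.
Coefficients: <v, e_1> = 10/sqrt(7), <v, e_2> = -2/sqrt(231), <v, e_3> = -2/sqrt(11).
Square and sum: Σ |<v, e_j>|^2 = 44/3.
Compute ||v||^2 = v·v = 16.
Deficit = 16 − 44/3 = 4/3 ≥ 0, confirming Bessel's inequality. (The deficit equals ||v − Σ <v,e_j> e_j||^2, the squared distance from v to span{e_j}.)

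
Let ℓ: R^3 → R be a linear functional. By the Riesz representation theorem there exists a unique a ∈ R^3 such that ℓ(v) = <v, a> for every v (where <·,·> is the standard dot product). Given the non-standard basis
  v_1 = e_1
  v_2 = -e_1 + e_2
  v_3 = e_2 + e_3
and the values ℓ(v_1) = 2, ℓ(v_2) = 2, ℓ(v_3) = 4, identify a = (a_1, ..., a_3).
a = (2, 4, 0)

Write a = (a_1, ..., a_3) in the standard basis. For each basis vector v_i, ℓ(v_i) = <v_i, a> is a linear equation in the a_j's. Collect the n equations into a matrix system V a = ℓ, where row i of V is v_i (expressed in the standard basis). Since V is invertible (lower-triangular with 1s on the diagonal, up to permutation), solve by back-substitution:
  V =
[[1, 0, 0],
 [-1, 1, 0],
 [0, 1, 1]]
  V a = (2, 2, 4)
Solving gives a = (2, 4, 0).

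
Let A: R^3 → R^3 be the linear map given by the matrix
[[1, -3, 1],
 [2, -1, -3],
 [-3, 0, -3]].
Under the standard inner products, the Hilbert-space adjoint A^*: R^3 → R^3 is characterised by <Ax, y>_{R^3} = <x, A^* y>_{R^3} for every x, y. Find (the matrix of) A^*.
A^* = A^T =
[[1, 2, -3],
 [-3, -1, 0],
 [1, -3, -3]]

For real matrices with standard dot products, the defining identity <Ax, y> = <x, A^* y> gives (Ax)^T y = x^T (A^*) y, i.e. x^T A^T y = x^T (A^*) y. Since this holds for all x, y, we must have A^* = A^T. Therefore
A^* =
[[1, 2, -3],
 [-3, -1, 0],
 [1, -3, -3]].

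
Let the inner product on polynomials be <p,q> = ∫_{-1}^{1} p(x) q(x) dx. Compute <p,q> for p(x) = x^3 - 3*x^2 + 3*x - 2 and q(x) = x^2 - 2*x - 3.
<p,q> = 32/3

Expand the product: p(x)·q(x) = x^5 - 5*x^4 + 6*x^3 + x^2 - 5*x + 6.
∫_{-1}^{1} of each monomial x^k gives [2/(k+1) if k even, 0 if k odd]. Integrating term-by-term (or equivalently evaluating the antiderivative F(x) = x^6/6 - x^5 + 3*x^4/2 + x^3/3 - 5*x^2/2 + 6*x at the endpoints):
  F(1) − F(−1) = 9/2 − (-37/6) = 32/3.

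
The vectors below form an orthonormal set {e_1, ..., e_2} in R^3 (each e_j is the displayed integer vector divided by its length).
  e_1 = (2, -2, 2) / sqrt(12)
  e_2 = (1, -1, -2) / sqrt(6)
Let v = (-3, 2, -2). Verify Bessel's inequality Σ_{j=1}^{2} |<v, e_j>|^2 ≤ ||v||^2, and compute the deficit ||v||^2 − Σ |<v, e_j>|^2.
Σ |<v, e_j>|^2 = 33/2; ||v||^2 = 17; deficit = 1/2

Write each e_j = u_j / sqrt(<u_j, u_j>) where u_j is the displayed integer vector. Then <v, e_j> = <v, u_j> / sqrt(<u_j, u_j>), so |<v, e_j>|^2 = <v, u_j>^2 / <u_j, u_j>.
Coefficients: <v, e_1> = -14/sqrt(12), <v, e_2> = -1/sqrt(6).
Square and sum: Σ |<v, e_j>|^2 = 33/2.
Compute ||v||^2 = v·v = 17.
Deficit = 17 − 33/2 = 1/2 ≥ 0, confirming Bessel's inequality. (The deficit equals ||v − Σ <v,e_j> e_j||^2, the squared distance from v to span{e_j}.)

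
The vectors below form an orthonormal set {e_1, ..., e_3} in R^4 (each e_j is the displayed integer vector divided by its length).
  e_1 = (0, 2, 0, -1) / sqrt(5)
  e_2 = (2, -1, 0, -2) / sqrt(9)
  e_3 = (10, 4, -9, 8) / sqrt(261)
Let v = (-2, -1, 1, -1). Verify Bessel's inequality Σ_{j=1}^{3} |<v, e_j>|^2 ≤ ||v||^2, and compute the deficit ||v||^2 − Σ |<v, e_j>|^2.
Σ |<v, e_j>|^2 = 979/145; ||v||^2 = 7; deficit = 36/145

Write each e_j = u_j / sqrt(<u_j, u_j>) where u_j is the displayed integer vector. Then <v, e_j> = <v, u_j> / sqrt(<u_j, u_j>), so |<v, e_j>|^2 = <v, u_j>^2 / <u_j, u_j>.
Coefficients: <v, e_1> = -1/sqrt(5), <v, e_2> = -1/sqrt(9), <v, e_3> = -41/sqrt(261).
Square and sum: Σ |<v, e_j>|^2 = 979/145.
Compute ||v||^2 = v·v = 7.
Deficit = 7 − 979/145 = 36/145 ≥ 0, confirming Bessel's inequality. (The deficit equals ||v − Σ <v,e_j> e_j||^2, the squared distance from v to span{e_j}.)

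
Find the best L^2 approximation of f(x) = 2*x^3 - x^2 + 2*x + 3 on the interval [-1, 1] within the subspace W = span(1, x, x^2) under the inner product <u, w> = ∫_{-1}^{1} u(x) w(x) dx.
g(x) = -x^2 + 16*x/5 + 3

The best approximation g ∈ W is the orthogonal projection of f onto W. Writing g = a_0 + a_1 x + a_2 x^2, the coefficients solve the normal equations G · a = b where
  G_{ij} = <φ_i, φ_j> and b_i = <f, φ_i>, with φ_0 = 1, φ_1 = x, φ_2 = x^2.
G =
  [2, 0, 2/3]
  [0, 2/3, 0]
  [2/3, 0, 2/5],
b = (16/3, 32/15, 8/5).
Solving gives a_0 = 3, a_1 = 16/5, a_2 = -1, so
  g(x) = -x^2 + 16*x/5 + 3.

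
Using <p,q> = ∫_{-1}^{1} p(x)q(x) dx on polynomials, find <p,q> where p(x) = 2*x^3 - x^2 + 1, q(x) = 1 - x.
<p,q> = 8/15

Expand the product: p(x)·q(x) = -2*x^4 + 3*x^3 - x^2 - x + 1.
∫_{-1}^{1} of each monomial x^k gives [2/(k+1) if k even, 0 if k odd]. Integrating term-by-term (or equivalently evaluating the antiderivative F(x) = -2*x^5/5 + 3*x^4/4 - x^3/3 - x^2/2 + x at the endpoints):
  F(1) − F(−1) = 31/60 − (-1/60) = 8/15.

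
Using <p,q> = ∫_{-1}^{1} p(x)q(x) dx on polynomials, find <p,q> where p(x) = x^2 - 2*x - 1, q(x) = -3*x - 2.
<p,q> = 20/3

Expand the product: p(x)·q(x) = -3*x^3 + 4*x^2 + 7*x + 2.
∫_{-1}^{1} of each monomial x^k gives [2/(k+1) if k even, 0 if k odd]. Integrating term-by-term (or equivalently evaluating the antiderivative F(x) = -3*x^4/4 + 4*x^3/3 + 7*x^2/2 + 2*x at the endpoints):
  F(1) − F(−1) = 73/12 − (-7/12) = 20/3.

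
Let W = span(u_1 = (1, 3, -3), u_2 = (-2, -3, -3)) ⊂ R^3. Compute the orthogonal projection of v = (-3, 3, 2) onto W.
proj_W(v) = (18/23, 51/46, 63/46)

Set up U = [u_1 | ... | u_2] ∈ R^(3×2). The projector onto W = col(U) is P = U (U^T U)^(-1) U^T.
Compute U^T U =
  [19, -2]
  [-2, 22],
and U^T v = (0, -9).
Solve U^T U · c = U^T v for the coefficients: c = (-1/23, -19/46). The projection is proj_W(v) = U c.
Check: (v - proj_W(v)) · u_1 = 0  (should be 0).
Check: (v - proj_W(v)) · u_2 = 0  (should be 0).
Result: proj_W(v) = (18/23, 51/46, 63/46).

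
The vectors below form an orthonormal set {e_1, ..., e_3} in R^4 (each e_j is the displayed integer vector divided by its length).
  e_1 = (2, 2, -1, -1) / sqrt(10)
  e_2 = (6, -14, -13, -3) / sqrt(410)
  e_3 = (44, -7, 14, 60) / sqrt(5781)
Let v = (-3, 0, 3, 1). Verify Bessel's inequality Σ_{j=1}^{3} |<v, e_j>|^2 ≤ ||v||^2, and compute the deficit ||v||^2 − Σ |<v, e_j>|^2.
Σ |<v, e_j>|^2 = 890/47; ||v||^2 = 19; deficit = 3/47

Write each e_j = u_j / sqrt(<u_j, u_j>) where u_j is the displayed integer vector. Then <v, e_j> = <v, u_j> / sqrt(<u_j, u_j>), so |<v, e_j>|^2 = <v, u_j>^2 / <u_j, u_j>.
Coefficients: <v, e_1> = -10/sqrt(10), <v, e_2> = -60/sqrt(410), <v, e_3> = -30/sqrt(5781).
Square and sum: Σ |<v, e_j>|^2 = 890/47.
Compute ||v||^2 = v·v = 19.
Deficit = 19 − 890/47 = 3/47 ≥ 0, confirming Bessel's inequality. (The deficit equals ||v − Σ <v,e_j> e_j||^2, the squared distance from v to span{e_j}.)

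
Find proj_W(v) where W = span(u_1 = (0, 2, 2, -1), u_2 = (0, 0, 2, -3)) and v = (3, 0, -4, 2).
proj_W(v) = (0, -16/17, -44/17, 50/17)

Set up U = [u_1 | ... | u_2] ∈ R^(4×2). The projector onto W = col(U) is P = U (U^T U)^(-1) U^T.
Compute U^T U =
  [9, 7]
  [7, 13],
and U^T v = (-10, -14).
Solve U^T U · c = U^T v for the coefficients: c = (-8/17, -14/17). The projection is proj_W(v) = U c.
Check: (v - proj_W(v)) · u_1 = 0  (should be 0).
Check: (v - proj_W(v)) · u_2 = 0  (should be 0).
Result: proj_W(v) = (0, -16/17, -44/17, 50/17).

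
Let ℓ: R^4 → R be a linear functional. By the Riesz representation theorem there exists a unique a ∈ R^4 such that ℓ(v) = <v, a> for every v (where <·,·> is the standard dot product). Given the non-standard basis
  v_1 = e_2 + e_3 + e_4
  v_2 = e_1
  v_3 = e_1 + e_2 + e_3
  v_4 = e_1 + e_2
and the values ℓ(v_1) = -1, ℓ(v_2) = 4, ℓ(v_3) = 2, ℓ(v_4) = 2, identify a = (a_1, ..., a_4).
a = (4, -2, 0, 1)

Write a = (a_1, ..., a_4) in the standard basis. For each basis vector v_i, ℓ(v_i) = <v_i, a> is a linear equation in the a_j's. Collect the n equations into a matrix system V a = ℓ, where row i of V is v_i (expressed in the standard basis). Since V is invertible (lower-triangular with 1s on the diagonal, up to permutation), solve by back-substitution:
  V =
[[0, 1, 1, 1],
 [1, 0, 0, 0],
 [1, 1, 1, 0],
 [1, 1, 0, 0]]
  V a = (-1, 4, 2, 2)
Solving gives a = (4, -2, 0, 1).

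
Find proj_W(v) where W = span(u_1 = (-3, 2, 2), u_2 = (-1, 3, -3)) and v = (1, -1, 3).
proj_W(v) = (25/157, -278/157, 394/157)

Set up U = [u_1 | ... | u_2] ∈ R^(3×2). The projector onto W = col(U) is P = U (U^T U)^(-1) U^T.
Compute U^T U =
  [17, 3]
  [3, 19],
and U^T v = (1, -13).
Solve U^T U · c = U^T v for the coefficients: c = (29/157, -112/157). The projection is proj_W(v) = U c.
Check: (v - proj_W(v)) · u_1 = 0  (should be 0).
Check: (v - proj_W(v)) · u_2 = 0  (should be 0).
Result: proj_W(v) = (25/157, -278/157, 394/157).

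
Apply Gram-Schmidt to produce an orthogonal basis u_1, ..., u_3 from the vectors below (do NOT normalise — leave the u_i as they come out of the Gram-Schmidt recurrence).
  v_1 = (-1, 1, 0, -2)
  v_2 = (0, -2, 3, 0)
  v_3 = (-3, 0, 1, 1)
Orthogonal basis:
  u_1 = (-1, 1, 0, -2)
  u_2 = (-1/3, -5/3, 3, -2/3)
  u_3 = (-203/74, 21/74, 7/37, 56/37)

Apply the Gram-Schmidt recurrence
  u_1 = v_1
  u_i = v_i − Σ_{j<i} ((v_i · u_j) / (u_j · u_j)) · u_j.

Step by step this gives:
  u_1 = (-1, 1, 0, -2)
  u_2 = (-1/3, -5/3, 3, -2/3)
  u_3 = (-203/74, 21/74, 7/37, 56/37)

Orthogonality check:
  u_2 · u_1 = 0 (should be 0)
  u_3 · u_1 = 0 (should be 0)
  u_3 · u_2 = 0 (should be 0)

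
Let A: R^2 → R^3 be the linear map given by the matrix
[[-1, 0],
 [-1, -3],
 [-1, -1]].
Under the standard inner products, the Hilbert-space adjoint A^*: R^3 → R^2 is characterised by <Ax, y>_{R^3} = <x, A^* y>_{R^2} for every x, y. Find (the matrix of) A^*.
A^* = A^T =
[[-1, -1, -1],
 [0, -3, -1]]

For real matrices with standard dot products, the defining identity <Ax, y> = <x, A^* y> gives (Ax)^T y = x^T (A^*) y, i.e. x^T A^T y = x^T (A^*) y. Since this holds for all x, y, we must have A^* = A^T. Therefore
A^* =
[[-1, -1, -1],
 [0, -3, -1]].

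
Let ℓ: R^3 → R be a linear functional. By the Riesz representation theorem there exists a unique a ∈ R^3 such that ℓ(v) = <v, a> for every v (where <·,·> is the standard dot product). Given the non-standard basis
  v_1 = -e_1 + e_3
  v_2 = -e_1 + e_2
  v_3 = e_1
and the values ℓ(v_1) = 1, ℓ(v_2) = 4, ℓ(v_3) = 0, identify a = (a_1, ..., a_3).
a = (0, 4, 1)

Write a = (a_1, ..., a_3) in the standard basis. For each basis vector v_i, ℓ(v_i) = <v_i, a> is a linear equation in the a_j's. Collect the n equations into a matrix system V a = ℓ, where row i of V is v_i (expressed in the standard basis). Since V is invertible (lower-triangular with 1s on the diagonal, up to permutation), solve by back-substitution:
  V =
[[-1, 0, 1],
 [-1, 1, 0],
 [1, 0, 0]]
  V a = (1, 4, 0)
Solving gives a = (0, 4, 1).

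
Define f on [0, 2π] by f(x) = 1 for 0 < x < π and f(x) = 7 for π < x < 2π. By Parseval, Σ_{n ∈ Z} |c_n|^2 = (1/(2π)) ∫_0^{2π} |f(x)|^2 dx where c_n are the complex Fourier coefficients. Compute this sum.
Σ |c_n|^2 = 25

Parseval equates the L^2 energy of f (normalised by 1/(2π)) with the ℓ^2 sum of its Fourier coefficients: (1/(2π)) ∫_0^{2π} |f|^2 = Σ |c_n|^2.
Compute the left side: (1/(2π)) [∫_0^π 1^2 dx + ∫_π^{2π} 7^2 dx] = (1/(2π)) · (1π + 49π) = (1 + 49)/2 = 25.
So Σ_{n ∈ Z} |c_n|^2 = 25.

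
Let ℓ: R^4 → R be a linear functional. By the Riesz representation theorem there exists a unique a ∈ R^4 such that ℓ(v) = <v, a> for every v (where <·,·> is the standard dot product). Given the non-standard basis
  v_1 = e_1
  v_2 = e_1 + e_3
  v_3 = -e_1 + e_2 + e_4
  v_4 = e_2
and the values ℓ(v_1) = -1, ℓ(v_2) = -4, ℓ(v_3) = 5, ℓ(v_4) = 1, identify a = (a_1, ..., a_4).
a = (-1, 1, -3, 3)

Write a = (a_1, ..., a_4) in the standard basis. For each basis vector v_i, ℓ(v_i) = <v_i, a> is a linear equation in the a_j's. Collect the n equations into a matrix system V a = ℓ, where row i of V is v_i (expressed in the standard basis). Since V is invertible (lower-triangular with 1s on the diagonal, up to permutation), solve by back-substitution:
  V =
[[1, 0, 0, 0],
 [1, 0, 1, 0],
 [-1, 1, 0, 1],
 [0, 1, 0, 0]]
  V a = (-1, -4, 5, 1)
Solving gives a = (-1, 1, -3, 3).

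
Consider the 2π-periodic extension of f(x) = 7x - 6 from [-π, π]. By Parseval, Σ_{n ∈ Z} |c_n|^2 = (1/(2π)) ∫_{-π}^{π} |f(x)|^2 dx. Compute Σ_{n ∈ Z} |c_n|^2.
Σ |c_n|^2 = 49π^2/3 + 36

Expand and integrate term by term over [-π, π]:
  ∫ (7x)^2 dx = 49·(2π^3/3); ∫ 2·7·(-6)·x dx = 0 (odd integrand); ∫ (-6)^2 dx = 36·2π.
So (1/(2π)) ∫_{-π}^{π} (7x - 6)^2 dx = 49π^2/3 + 36 = 49π^2/3 + 36.
Parseval ⇒ Σ |c_n|^2 = 49π^2/3 + 36.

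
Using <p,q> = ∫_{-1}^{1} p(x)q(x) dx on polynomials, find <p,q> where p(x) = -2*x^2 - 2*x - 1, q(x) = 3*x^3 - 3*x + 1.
<p,q> = -26/15

Expand the product: p(x)·q(x) = -6*x^5 - 6*x^4 + 3*x^3 + 4*x^2 + x - 1.
∫_{-1}^{1} of each monomial x^k gives [2/(k+1) if k even, 0 if k odd]. Integrating term-by-term (or equivalently evaluating the antiderivative F(x) = -x^6 - 6*x^5/5 + 3*x^4/4 + 4*x^3/3 + x^2/2 - x at the endpoints):
  F(1) − F(−1) = -37/60 − (67/60) = -26/15.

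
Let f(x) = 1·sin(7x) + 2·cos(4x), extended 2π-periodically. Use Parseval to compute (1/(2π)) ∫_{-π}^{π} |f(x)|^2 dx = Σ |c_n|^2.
Σ |c_n|^2 = 5/2

Expand |f|^2 and use orthogonality of {sin(nx), cos(mx)} on [-π, π]:
  ∫_{-π}^{π} sin(nx)^2 dx = π, ∫ cos(mx)^2 dx = π, and cross terms integrate to 0.
So ∫_{-π}^{π} f(x)^2 dx = 1^2 · π + 2^2 · π = (1 + 4)π.
Divide by 2π: (1 + 4)/2 = 5/2.
By Parseval, this equals Σ |c_n|^2.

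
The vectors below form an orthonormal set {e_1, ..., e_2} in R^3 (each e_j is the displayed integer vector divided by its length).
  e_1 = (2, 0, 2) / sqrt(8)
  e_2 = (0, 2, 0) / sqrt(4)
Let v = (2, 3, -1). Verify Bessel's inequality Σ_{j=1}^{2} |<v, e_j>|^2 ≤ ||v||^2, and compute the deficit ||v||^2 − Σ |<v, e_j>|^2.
Σ |<v, e_j>|^2 = 19/2; ||v||^2 = 14; deficit = 9/2

Write each e_j = u_j / sqrt(<u_j, u_j>) where u_j is the displayed integer vector. Then <v, e_j> = <v, u_j> / sqrt(<u_j, u_j>), so |<v, e_j>|^2 = <v, u_j>^2 / <u_j, u_j>.
Coefficients: <v, e_1> = 2/sqrt(8), <v, e_2> = 6/sqrt(4).
Square and sum: Σ |<v, e_j>|^2 = 19/2.
Compute ||v||^2 = v·v = 14.
Deficit = 14 − 19/2 = 9/2 ≥ 0, confirming Bessel's inequality. (The deficit equals ||v − Σ <v,e_j> e_j||^2, the squared distance from v to span{e_j}.)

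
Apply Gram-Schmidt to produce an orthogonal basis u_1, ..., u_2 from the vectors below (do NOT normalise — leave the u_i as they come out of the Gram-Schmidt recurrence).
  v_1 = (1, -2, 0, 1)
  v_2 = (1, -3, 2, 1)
Orthogonal basis:
  u_1 = (1, -2, 0, 1)
  u_2 = (-1/3, -1/3, 2, -1/3)

Apply the Gram-Schmidt recurrence
  u_1 = v_1
  u_i = v_i − Σ_{j<i} ((v_i · u_j) / (u_j · u_j)) · u_j.

Step by step this gives:
  u_1 = (1, -2, 0, 1)
  u_2 = (-1/3, -1/3, 2, -1/3)

Orthogonality check:
  u_2 · u_1 = 0 (should be 0)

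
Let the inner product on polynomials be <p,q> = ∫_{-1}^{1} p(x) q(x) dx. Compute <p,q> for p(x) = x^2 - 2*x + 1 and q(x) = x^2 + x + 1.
<p,q> = 12/5

Expand the product: p(x)·q(x) = x^4 - x^3 - x + 1.
∫_{-1}^{1} of each monomial x^k gives [2/(k+1) if k even, 0 if k odd]. Integrating term-by-term (or equivalently evaluating the antiderivative F(x) = x^5/5 - x^4/4 - x^2/2 + x at the endpoints):
  F(1) − F(−1) = 9/20 − (-39/20) = 12/5.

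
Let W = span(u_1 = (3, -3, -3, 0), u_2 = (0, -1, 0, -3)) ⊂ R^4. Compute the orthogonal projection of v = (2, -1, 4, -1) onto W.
proj_W(v) = (-14/29, 1/29, 14/29, -39/29)

Set up U = [u_1 | ... | u_2] ∈ R^(4×2). The projector onto W = col(U) is P = U (U^T U)^(-1) U^T.
Compute U^T U =
  [27, 3]
  [3, 10],
and U^T v = (-3, 4).
Solve U^T U · c = U^T v for the coefficients: c = (-14/87, 13/29). The projection is proj_W(v) = U c.
Check: (v - proj_W(v)) · u_1 = 0  (should be 0).
Check: (v - proj_W(v)) · u_2 = 0  (should be 0).
Result: proj_W(v) = (-14/29, 1/29, 14/29, -39/29).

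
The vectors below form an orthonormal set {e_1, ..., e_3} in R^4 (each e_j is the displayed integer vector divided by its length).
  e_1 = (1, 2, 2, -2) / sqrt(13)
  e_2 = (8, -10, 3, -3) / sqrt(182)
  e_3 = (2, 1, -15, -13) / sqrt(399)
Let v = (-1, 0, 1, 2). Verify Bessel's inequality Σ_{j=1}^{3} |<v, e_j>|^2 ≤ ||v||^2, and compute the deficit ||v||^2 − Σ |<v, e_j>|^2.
Σ |<v, e_j>|^2 = 683/114; ||v||^2 = 6; deficit = 1/114

Write each e_j = u_j / sqrt(<u_j, u_j>) where u_j is the displayed integer vector. Then <v, e_j> = <v, u_j> / sqrt(<u_j, u_j>), so |<v, e_j>|^2 = <v, u_j>^2 / <u_j, u_j>.
Coefficients: <v, e_1> = -3/sqrt(13), <v, e_2> = -11/sqrt(182), <v, e_3> = -43/sqrt(399).
Square and sum: Σ |<v, e_j>|^2 = 683/114.
Compute ||v||^2 = v·v = 6.
Deficit = 6 − 683/114 = 1/114 ≥ 0, confirming Bessel's inequality. (The deficit equals ||v − Σ <v,e_j> e_j||^2, the squared distance from v to span{e_j}.)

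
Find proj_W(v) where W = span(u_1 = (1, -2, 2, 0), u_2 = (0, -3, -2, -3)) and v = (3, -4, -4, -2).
proj_W(v) = (7/97, -356/97, -214/97, -342/97)

Set up U = [u_1 | ... | u_2] ∈ R^(4×2). The projector onto W = col(U) is P = U (U^T U)^(-1) U^T.
Compute U^T U =
  [9, 2]
  [2, 22],
and U^T v = (3, 26).
Solve U^T U · c = U^T v for the coefficients: c = (7/97, 114/97). The projection is proj_W(v) = U c.
Check: (v - proj_W(v)) · u_1 = 0  (should be 0).
Check: (v - proj_W(v)) · u_2 = 0  (should be 0).
Result: proj_W(v) = (7/97, -356/97, -214/97, -342/97).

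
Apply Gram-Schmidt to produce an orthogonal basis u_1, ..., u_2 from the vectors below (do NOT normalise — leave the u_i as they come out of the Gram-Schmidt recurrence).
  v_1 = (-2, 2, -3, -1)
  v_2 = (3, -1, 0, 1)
Orthogonal basis:
  u_1 = (-2, 2, -3, -1)
  u_2 = (2, 0, -3/2, 1/2)

Apply the Gram-Schmidt recurrence
  u_1 = v_1
  u_i = v_i − Σ_{j<i} ((v_i · u_j) / (u_j · u_j)) · u_j.

Step by step this gives:
  u_1 = (-2, 2, -3, -1)
  u_2 = (2, 0, -3/2, 1/2)

Orthogonality check:
  u_2 · u_1 = 0 (should be 0)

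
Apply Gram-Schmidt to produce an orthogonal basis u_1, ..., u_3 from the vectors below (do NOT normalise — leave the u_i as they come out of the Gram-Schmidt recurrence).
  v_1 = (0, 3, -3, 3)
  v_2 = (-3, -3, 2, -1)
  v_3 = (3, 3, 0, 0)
Orthogonal basis:
  u_1 = (0, 3, -3, 3)
  u_2 = (-3, -1, 0, 1)
  u_3 = (-3/11, 10/11, 1, 1/11)

Apply the Gram-Schmidt recurrence
  u_1 = v_1
  u_i = v_i − Σ_{j<i} ((v_i · u_j) / (u_j · u_j)) · u_j.

Step by step this gives:
  u_1 = (0, 3, -3, 3)
  u_2 = (-3, -1, 0, 1)
  u_3 = (-3/11, 10/11, 1, 1/11)

Orthogonality check:
  u_2 · u_1 = 0 (should be 0)
  u_3 · u_1 = 0 (should be 0)
  u_3 · u_2 = 0 (should be 0)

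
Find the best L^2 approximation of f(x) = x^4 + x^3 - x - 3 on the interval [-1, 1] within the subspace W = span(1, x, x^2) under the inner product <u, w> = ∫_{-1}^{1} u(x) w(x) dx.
g(x) = 6*x^2/7 - 2*x/5 - 108/35

The best approximation g ∈ W is the orthogonal projection of f onto W. Writing g = a_0 + a_1 x + a_2 x^2, the coefficients solve the normal equations G · a = b where
  G_{ij} = <φ_i, φ_j> and b_i = <f, φ_i>, with φ_0 = 1, φ_1 = x, φ_2 = x^2.
G =
  [2, 0, 2/3]
  [0, 2/3, 0]
  [2/3, 0, 2/5],
b = (-28/5, -4/15, -12/7).
Solving gives a_0 = -108/35, a_1 = -2/5, a_2 = 6/7, so
  g(x) = 6*x^2/7 - 2*x/5 - 108/35.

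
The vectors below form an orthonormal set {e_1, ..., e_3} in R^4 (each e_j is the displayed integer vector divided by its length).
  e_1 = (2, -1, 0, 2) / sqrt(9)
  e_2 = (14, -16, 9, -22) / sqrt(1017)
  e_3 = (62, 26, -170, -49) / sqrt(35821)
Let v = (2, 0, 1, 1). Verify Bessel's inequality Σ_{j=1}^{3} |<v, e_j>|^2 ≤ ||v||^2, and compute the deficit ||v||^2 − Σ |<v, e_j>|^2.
Σ |<v, e_j>|^2 = 1418/317; ||v||^2 = 6; deficit = 484/317

Write each e_j = u_j / sqrt(<u_j, u_j>) where u_j is the displayed integer vector. Then <v, e_j> = <v, u_j> / sqrt(<u_j, u_j>), so |<v, e_j>|^2 = <v, u_j>^2 / <u_j, u_j>.
Coefficients: <v, e_1> = 6/sqrt(9), <v, e_2> = 15/sqrt(1017), <v, e_3> = -95/sqrt(35821).
Square and sum: Σ |<v, e_j>|^2 = 1418/317.
Compute ||v||^2 = v·v = 6.
Deficit = 6 − 1418/317 = 484/317 ≥ 0, confirming Bessel's inequality. (The deficit equals ||v − Σ <v,e_j> e_j||^2, the squared distance from v to span{e_j}.)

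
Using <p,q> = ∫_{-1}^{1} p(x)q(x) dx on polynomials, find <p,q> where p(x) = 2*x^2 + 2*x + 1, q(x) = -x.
<p,q> = -4/3

Expand the product: p(x)·q(x) = -2*x^3 - 2*x^2 - x.
∫_{-1}^{1} of each monomial x^k gives [2/(k+1) if k even, 0 if k odd]. Integrating term-by-term (or equivalently evaluating the antiderivative F(x) = -x^4/2 - 2*x^3/3 - x^2/2 at the endpoints):
  F(1) − F(−1) = -5/3 − (-1/3) = -4/3.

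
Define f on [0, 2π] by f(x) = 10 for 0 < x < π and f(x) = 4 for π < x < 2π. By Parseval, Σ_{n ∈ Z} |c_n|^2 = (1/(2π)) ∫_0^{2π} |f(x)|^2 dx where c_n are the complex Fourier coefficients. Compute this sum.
Σ |c_n|^2 = 58

Parseval equates the L^2 energy of f (normalised by 1/(2π)) with the ℓ^2 sum of its Fourier coefficients: (1/(2π)) ∫_0^{2π} |f|^2 = Σ |c_n|^2.
Compute the left side: (1/(2π)) [∫_0^π 10^2 dx + ∫_π^{2π} 4^2 dx] = (1/(2π)) · (100π + 16π) = (100 + 16)/2 = 58.
So Σ_{n ∈ Z} |c_n|^2 = 58.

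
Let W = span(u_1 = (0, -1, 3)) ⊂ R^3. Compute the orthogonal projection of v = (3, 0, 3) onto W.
proj_W(v) = (0, -9/10, 27/10)

Set up U = [u_1 | ... | u_1] ∈ R^(3×1). The projector onto W = col(U) is P = U (U^T U)^(-1) U^T.
Compute U^T U =
  [10],
and U^T v = (9).
Solve U^T U · c = U^T v for the coefficients: c = (9/10). The projection is proj_W(v) = U c.
Check: (v - proj_W(v)) · u_1 = 0  (should be 0).
Result: proj_W(v) = (0, -9/10, 27/10).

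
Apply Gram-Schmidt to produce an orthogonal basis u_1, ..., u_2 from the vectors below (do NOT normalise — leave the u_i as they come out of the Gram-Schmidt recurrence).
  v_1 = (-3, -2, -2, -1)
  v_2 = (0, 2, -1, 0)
Orthogonal basis:
  u_1 = (-3, -2, -2, -1)
  u_2 = (-1/3, 16/9, -11/9, -1/9)

Apply the Gram-Schmidt recurrence
  u_1 = v_1
  u_i = v_i − Σ_{j<i} ((v_i · u_j) / (u_j · u_j)) · u_j.

Step by step this gives:
  u_1 = (-3, -2, -2, -1)
  u_2 = (-1/3, 16/9, -11/9, -1/9)

Orthogonality check:
  u_2 · u_1 = 0 (should be 0)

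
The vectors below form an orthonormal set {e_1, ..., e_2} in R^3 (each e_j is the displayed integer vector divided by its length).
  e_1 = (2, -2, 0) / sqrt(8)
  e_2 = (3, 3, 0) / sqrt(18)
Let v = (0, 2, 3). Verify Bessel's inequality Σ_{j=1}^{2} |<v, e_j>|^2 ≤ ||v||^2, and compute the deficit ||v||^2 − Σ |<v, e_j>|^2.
Σ |<v, e_j>|^2 = 4; ||v||^2 = 13; deficit = 9

Write each e_j = u_j / sqrt(<u_j, u_j>) where u_j is the displayed integer vector. Then <v, e_j> = <v, u_j> / sqrt(<u_j, u_j>), so |<v, e_j>|^2 = <v, u_j>^2 / <u_j, u_j>.
Coefficients: <v, e_1> = -4/sqrt(8), <v, e_2> = 6/sqrt(18).
Square and sum: Σ |<v, e_j>|^2 = 4.
Compute ||v||^2 = v·v = 13.
Deficit = 13 − 4 = 9 ≥ 0, confirming Bessel's inequality. (The deficit equals ||v − Σ <v,e_j> e_j||^2, the squared distance from v to span{e_j}.)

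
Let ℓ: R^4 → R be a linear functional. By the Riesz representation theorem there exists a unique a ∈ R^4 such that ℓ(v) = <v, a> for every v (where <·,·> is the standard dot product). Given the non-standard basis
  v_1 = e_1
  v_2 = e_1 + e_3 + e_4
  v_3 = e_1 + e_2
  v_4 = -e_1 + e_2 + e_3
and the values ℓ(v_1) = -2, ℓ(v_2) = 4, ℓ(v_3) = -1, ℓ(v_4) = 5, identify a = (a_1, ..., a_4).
a = (-2, 1, 2, 4)

Write a = (a_1, ..., a_4) in the standard basis. For each basis vector v_i, ℓ(v_i) = <v_i, a> is a linear equation in the a_j's. Collect the n equations into a matrix system V a = ℓ, where row i of V is v_i (expressed in the standard basis). Since V is invertible (lower-triangular with 1s on the diagonal, up to permutation), solve by back-substitution:
  V =
[[1, 0, 0, 0],
 [1, 0, 1, 1],
 [1, 1, 0, 0],
 [-1, 1, 1, 0]]
  V a = (-2, 4, -1, 5)
Solving gives a = (-2, 1, 2, 4).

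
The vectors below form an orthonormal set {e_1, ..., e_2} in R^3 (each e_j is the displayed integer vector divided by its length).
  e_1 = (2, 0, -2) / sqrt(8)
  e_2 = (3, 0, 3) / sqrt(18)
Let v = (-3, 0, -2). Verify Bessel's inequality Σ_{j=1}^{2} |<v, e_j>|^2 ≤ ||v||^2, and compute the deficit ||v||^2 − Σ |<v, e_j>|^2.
Σ |<v, e_j>|^2 = 13; ||v||^2 = 13; deficit = 0

Write each e_j = u_j / sqrt(<u_j, u_j>) where u_j is the displayed integer vector. Then <v, e_j> = <v, u_j> / sqrt(<u_j, u_j>), so |<v, e_j>|^2 = <v, u_j>^2 / <u_j, u_j>.
Coefficients: <v, e_1> = -2/sqrt(8), <v, e_2> = -15/sqrt(18).
Square and sum: Σ |<v, e_j>|^2 = 13.
Compute ||v||^2 = v·v = 13.
Deficit = 13 − 13 = 0 ≥ 0, confirming Bessel's inequality. (The deficit equals ||v − Σ <v,e_j> e_j||^2, the squared distance from v to span{e_j}.)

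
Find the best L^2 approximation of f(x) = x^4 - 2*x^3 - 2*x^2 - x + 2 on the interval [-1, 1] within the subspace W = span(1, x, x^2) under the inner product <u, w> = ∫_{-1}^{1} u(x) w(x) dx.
g(x) = -8*x^2/7 - 11*x/5 + 67/35

The best approximation g ∈ W is the orthogonal projection of f onto W. Writing g = a_0 + a_1 x + a_2 x^2, the coefficients solve the normal equations G · a = b where
  G_{ij} = <φ_i, φ_j> and b_i = <f, φ_i>, with φ_0 = 1, φ_1 = x, φ_2 = x^2.
G =
  [2, 0, 2/3]
  [0, 2/3, 0]
  [2/3, 0, 2/5],
b = (46/15, -22/15, 86/105).
Solving gives a_0 = 67/35, a_1 = -11/5, a_2 = -8/7, so
  g(x) = -8*x^2/7 - 11*x/5 + 67/35.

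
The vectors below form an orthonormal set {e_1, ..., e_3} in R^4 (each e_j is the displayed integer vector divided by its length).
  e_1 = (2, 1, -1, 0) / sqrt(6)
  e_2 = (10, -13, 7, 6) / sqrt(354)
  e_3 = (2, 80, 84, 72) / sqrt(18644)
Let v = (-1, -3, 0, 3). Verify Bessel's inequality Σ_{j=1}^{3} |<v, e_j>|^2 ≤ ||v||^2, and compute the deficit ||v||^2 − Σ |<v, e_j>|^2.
Σ |<v, e_j>|^2 = 825/79; ||v||^2 = 19; deficit = 676/79

Write each e_j = u_j / sqrt(<u_j, u_j>) where u_j is the displayed integer vector. Then <v, e_j> = <v, u_j> / sqrt(<u_j, u_j>), so |<v, e_j>|^2 = <v, u_j>^2 / <u_j, u_j>.
Coefficients: <v, e_1> = -5/sqrt(6), <v, e_2> = 47/sqrt(354), <v, e_3> = -26/sqrt(18644).
Square and sum: Σ |<v, e_j>|^2 = 825/79.
Compute ||v||^2 = v·v = 19.
Deficit = 19 − 825/79 = 676/79 ≥ 0, confirming Bessel's inequality. (The deficit equals ||v − Σ <v,e_j> e_j||^2, the squared distance from v to span{e_j}.)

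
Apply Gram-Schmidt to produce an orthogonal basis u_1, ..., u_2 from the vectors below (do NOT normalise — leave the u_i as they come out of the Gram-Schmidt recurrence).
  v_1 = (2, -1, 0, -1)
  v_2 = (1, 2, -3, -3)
Orthogonal basis:
  u_1 = (2, -1, 0, -1)
  u_2 = (0, 5/2, -3, -5/2)

Apply the Gram-Schmidt recurrence
  u_1 = v_1
  u_i = v_i − Σ_{j<i} ((v_i · u_j) / (u_j · u_j)) · u_j.

Step by step this gives:
  u_1 = (2, -1, 0, -1)
  u_2 = (0, 5/2, -3, -5/2)

Orthogonality check:
  u_2 · u_1 = 0 (should be 0)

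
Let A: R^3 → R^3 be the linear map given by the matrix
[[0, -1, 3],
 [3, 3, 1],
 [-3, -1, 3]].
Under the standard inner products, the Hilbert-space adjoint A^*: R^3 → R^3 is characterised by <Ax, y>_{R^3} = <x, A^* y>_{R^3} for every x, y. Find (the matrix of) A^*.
A^* = A^T =
[[0, 3, -3],
 [-1, 3, -1],
 [3, 1, 3]]

For real matrices with standard dot products, the defining identity <Ax, y> = <x, A^* y> gives (Ax)^T y = x^T (A^*) y, i.e. x^T A^T y = x^T (A^*) y. Since this holds for all x, y, we must have A^* = A^T. Therefore
A^* =
[[0, 3, -3],
 [-1, 3, -1],
 [3, 1, 3]].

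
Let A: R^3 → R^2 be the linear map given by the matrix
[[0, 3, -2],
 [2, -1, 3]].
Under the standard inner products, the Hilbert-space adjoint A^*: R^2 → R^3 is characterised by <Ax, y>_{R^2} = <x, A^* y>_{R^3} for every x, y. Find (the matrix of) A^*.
A^* = A^T =
[[0, 2],
 [3, -1],
 [-2, 3]]

For real matrices with standard dot products, the defining identity <Ax, y> = <x, A^* y> gives (Ax)^T y = x^T (A^*) y, i.e. x^T A^T y = x^T (A^*) y. Since this holds for all x, y, we must have A^* = A^T. Therefore
A^* =
[[0, 2],
 [3, -1],
 [-2, 3]].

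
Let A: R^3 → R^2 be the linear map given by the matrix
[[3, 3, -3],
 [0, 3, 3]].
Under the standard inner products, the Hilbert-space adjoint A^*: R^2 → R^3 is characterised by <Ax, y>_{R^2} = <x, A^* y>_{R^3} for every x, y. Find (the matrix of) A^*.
A^* = A^T =
[[3, 0],
 [3, 3],
 [-3, 3]]

For real matrices with standard dot products, the defining identity <Ax, y> = <x, A^* y> gives (Ax)^T y = x^T (A^*) y, i.e. x^T A^T y = x^T (A^*) y. Since this holds for all x, y, we must have A^* = A^T. Therefore
A^* =
[[3, 0],
 [3, 3],
 [-3, 3]].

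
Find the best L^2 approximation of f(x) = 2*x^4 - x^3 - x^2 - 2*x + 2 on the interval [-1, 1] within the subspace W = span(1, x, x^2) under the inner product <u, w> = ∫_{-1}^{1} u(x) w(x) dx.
g(x) = 5*x^2/7 - 13*x/5 + 64/35

The best approximation g ∈ W is the orthogonal projection of f onto W. Writing g = a_0 + a_1 x + a_2 x^2, the coefficients solve the normal equations G · a = b where
  G_{ij} = <φ_i, φ_j> and b_i = <f, φ_i>, with φ_0 = 1, φ_1 = x, φ_2 = x^2.
G =
  [2, 0, 2/3]
  [0, 2/3, 0]
  [2/3, 0, 2/5],
b = (62/15, -26/15, 158/105).
Solving gives a_0 = 64/35, a_1 = -13/5, a_2 = 5/7, so
  g(x) = 5*x^2/7 - 13*x/5 + 64/35.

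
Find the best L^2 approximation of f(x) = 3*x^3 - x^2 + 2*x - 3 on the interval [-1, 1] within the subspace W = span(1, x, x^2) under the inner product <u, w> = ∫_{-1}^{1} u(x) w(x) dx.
g(x) = -x^2 + 19*x/5 - 3

The best approximation g ∈ W is the orthogonal projection of f onto W. Writing g = a_0 + a_1 x + a_2 x^2, the coefficients solve the normal equations G · a = b where
  G_{ij} = <φ_i, φ_j> and b_i = <f, φ_i>, with φ_0 = 1, φ_1 = x, φ_2 = x^2.
G =
  [2, 0, 2/3]
  [0, 2/3, 0]
  [2/3, 0, 2/5],
b = (-20/3, 38/15, -12/5).
Solving gives a_0 = -3, a_1 = 19/5, a_2 = -1, so
  g(x) = -x^2 + 19*x/5 - 3.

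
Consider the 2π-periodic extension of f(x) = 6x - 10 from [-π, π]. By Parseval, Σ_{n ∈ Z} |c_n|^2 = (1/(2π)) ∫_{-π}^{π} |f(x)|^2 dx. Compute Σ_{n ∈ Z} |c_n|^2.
Σ |c_n|^2 = 12π^2 + 100

Expand and integrate term by term over [-π, π]:
  ∫ (6x)^2 dx = 36·(2π^3/3); ∫ 2·6·(-10)·x dx = 0 (odd integrand); ∫ (-10)^2 dx = 100·2π.
So (1/(2π)) ∫_{-π}^{π} (6x - 10)^2 dx = 36π^2/3 + 100 = 12π^2 + 100.
Parseval ⇒ Σ |c_n|^2 = 12π^2 + 100.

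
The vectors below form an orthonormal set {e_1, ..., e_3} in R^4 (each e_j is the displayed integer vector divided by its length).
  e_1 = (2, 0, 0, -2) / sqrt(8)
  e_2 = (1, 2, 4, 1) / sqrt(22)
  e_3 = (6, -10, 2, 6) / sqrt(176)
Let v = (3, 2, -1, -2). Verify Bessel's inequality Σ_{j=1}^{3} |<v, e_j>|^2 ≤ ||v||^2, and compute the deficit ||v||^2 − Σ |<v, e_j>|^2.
Σ |<v, e_j>|^2 = 14; ||v||^2 = 18; deficit = 4

Write each e_j = u_j / sqrt(<u_j, u_j>) where u_j is the displayed integer vector. Then <v, e_j> = <v, u_j> / sqrt(<u_j, u_j>), so |<v, e_j>|^2 = <v, u_j>^2 / <u_j, u_j>.
Coefficients: <v, e_1> = 10/sqrt(8), <v, e_2> = 1/sqrt(22), <v, e_3> = -16/sqrt(176).
Square and sum: Σ |<v, e_j>|^2 = 14.
Compute ||v||^2 = v·v = 18.
Deficit = 18 − 14 = 4 ≥ 0, confirming Bessel's inequality. (The deficit equals ||v − Σ <v,e_j> e_j||^2, the squared distance from v to span{e_j}.)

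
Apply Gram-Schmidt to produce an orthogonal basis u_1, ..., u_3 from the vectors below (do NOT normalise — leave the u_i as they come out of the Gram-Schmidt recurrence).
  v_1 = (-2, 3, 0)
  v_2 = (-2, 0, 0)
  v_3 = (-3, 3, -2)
Orthogonal basis:
  u_1 = (-2, 3, 0)
  u_2 = (-18/13, -12/13, 0)
  u_3 = (0, 0, -2)

Apply the Gram-Schmidt recurrence
  u_1 = v_1
  u_i = v_i − Σ_{j<i} ((v_i · u_j) / (u_j · u_j)) · u_j.

Step by step this gives:
  u_1 = (-2, 3, 0)
  u_2 = (-18/13, -12/13, 0)
  u_3 = (0, 0, -2)

Orthogonality check:
  u_2 · u_1 = 0 (should be 0)
  u_3 · u_1 = 0 (should be 0)
  u_3 · u_2 = 0 (should be 0)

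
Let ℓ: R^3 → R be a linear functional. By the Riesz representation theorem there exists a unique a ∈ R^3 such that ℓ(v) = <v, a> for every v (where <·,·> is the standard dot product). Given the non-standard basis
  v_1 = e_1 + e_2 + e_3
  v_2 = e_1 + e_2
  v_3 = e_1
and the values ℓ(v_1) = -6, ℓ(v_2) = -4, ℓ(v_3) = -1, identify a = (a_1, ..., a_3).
a = (-1, -3, -2)

Write a = (a_1, ..., a_3) in the standard basis. For each basis vector v_i, ℓ(v_i) = <v_i, a> is a linear equation in the a_j's. Collect the n equations into a matrix system V a = ℓ, where row i of V is v_i (expressed in the standard basis). Since V is invertible (lower-triangular with 1s on the diagonal, up to permutation), solve by back-substitution:
  V =
[[1, 1, 1],
 [1, 1, 0],
 [1, 0, 0]]
  V a = (-6, -4, -1)
Solving gives a = (-1, -3, -2).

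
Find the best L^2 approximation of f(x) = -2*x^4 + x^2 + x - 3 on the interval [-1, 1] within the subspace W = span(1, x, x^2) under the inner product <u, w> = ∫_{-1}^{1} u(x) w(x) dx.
g(x) = -5*x^2/7 + x - 99/35

The best approximation g ∈ W is the orthogonal projection of f onto W. Writing g = a_0 + a_1 x + a_2 x^2, the coefficients solve the normal equations G · a = b where
  G_{ij} = <φ_i, φ_j> and b_i = <f, φ_i>, with φ_0 = 1, φ_1 = x, φ_2 = x^2.
G =
  [2, 0, 2/3]
  [0, 2/3, 0]
  [2/3, 0, 2/5],
b = (-92/15, 2/3, -76/35).
Solving gives a_0 = -99/35, a_1 = 1, a_2 = -5/7, so
  g(x) = -5*x^2/7 + x - 99/35.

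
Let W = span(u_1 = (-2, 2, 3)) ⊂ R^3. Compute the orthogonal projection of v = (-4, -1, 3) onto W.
proj_W(v) = (-30/17, 30/17, 45/17)

Set up U = [u_1 | ... | u_1] ∈ R^(3×1). The projector onto W = col(U) is P = U (U^T U)^(-1) U^T.
Compute U^T U =
  [17],
and U^T v = (15).
Solve U^T U · c = U^T v for the coefficients: c = (15/17). The projection is proj_W(v) = U c.
Check: (v - proj_W(v)) · u_1 = 0  (should be 0).
Result: proj_W(v) = (-30/17, 30/17, 45/17).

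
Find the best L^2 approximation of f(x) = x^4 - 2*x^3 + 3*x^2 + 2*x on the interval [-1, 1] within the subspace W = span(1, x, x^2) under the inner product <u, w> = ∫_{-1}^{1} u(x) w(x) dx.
g(x) = 27*x^2/7 + 4*x/5 - 3/35

The best approximation g ∈ W is the orthogonal projection of f onto W. Writing g = a_0 + a_1 x + a_2 x^2, the coefficients solve the normal equations G · a = b where
  G_{ij} = <φ_i, φ_j> and b_i = <f, φ_i>, with φ_0 = 1, φ_1 = x, φ_2 = x^2.
G =
  [2, 0, 2/3]
  [0, 2/3, 0]
  [2/3, 0, 2/5],
b = (12/5, 8/15, 52/35).
Solving gives a_0 = -3/35, a_1 = 4/5, a_2 = 27/7, so
  g(x) = 27*x^2/7 + 4*x/5 - 3/35.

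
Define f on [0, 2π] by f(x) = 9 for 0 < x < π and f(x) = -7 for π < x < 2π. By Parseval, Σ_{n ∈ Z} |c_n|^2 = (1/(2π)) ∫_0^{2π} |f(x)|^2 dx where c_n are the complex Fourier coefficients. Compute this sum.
Σ |c_n|^2 = 65

Parseval equates the L^2 energy of f (normalised by 1/(2π)) with the ℓ^2 sum of its Fourier coefficients: (1/(2π)) ∫_0^{2π} |f|^2 = Σ |c_n|^2.
Compute the left side: (1/(2π)) [∫_0^π 9^2 dx + ∫_π^{2π} (-7)^2 dx] = (1/(2π)) · (81π + 49π) = (81 + 49)/2 = 65.
So Σ_{n ∈ Z} |c_n|^2 = 65.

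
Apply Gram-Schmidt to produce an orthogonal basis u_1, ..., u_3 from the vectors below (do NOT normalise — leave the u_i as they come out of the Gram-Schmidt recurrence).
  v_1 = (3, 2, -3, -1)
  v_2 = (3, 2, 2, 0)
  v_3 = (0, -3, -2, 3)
Orthogonal basis:
  u_1 = (3, 2, -3, -1)
  u_2 = (48/23, 32/23, 67/23, 7/23)
  u_3 = (5/3, -17/9, -11/18, 55/18)

Apply the Gram-Schmidt recurrence
  u_1 = v_1
  u_i = v_i − Σ_{j<i} ((v_i · u_j) / (u_j · u_j)) · u_j.

Step by step this gives:
  u_1 = (3, 2, -3, -1)
  u_2 = (48/23, 32/23, 67/23, 7/23)
  u_3 = (5/3, -17/9, -11/18, 55/18)

Orthogonality check:
  u_2 · u_1 = 0 (should be 0)
  u_3 · u_1 = 0 (should be 0)
  u_3 · u_2 = 0 (should be 0)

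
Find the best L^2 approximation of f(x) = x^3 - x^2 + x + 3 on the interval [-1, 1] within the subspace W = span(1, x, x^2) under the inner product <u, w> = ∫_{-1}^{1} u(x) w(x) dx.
g(x) = -x^2 + 8*x/5 + 3

The best approximation g ∈ W is the orthogonal projection of f onto W. Writing g = a_0 + a_1 x + a_2 x^2, the coefficients solve the normal equations G · a = b where
  G_{ij} = <φ_i, φ_j> and b_i = <f, φ_i>, with φ_0 = 1, φ_1 = x, φ_2 = x^2.
G =
  [2, 0, 2/3]
  [0, 2/3, 0]
  [2/3, 0, 2/5],
b = (16/3, 16/15, 8/5).
Solving gives a_0 = 3, a_1 = 8/5, a_2 = -1, so
  g(x) = -x^2 + 8*x/5 + 3.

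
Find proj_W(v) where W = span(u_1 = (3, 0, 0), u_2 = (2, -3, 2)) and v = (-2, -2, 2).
proj_W(v) = (-2, -30/13, 20/13)

Set up U = [u_1 | ... | u_2] ∈ R^(3×2). The projector onto W = col(U) is P = U (U^T U)^(-1) U^T.
Compute U^T U =
  [9, 6]
  [6, 17],
and U^T v = (-6, 6).
Solve U^T U · c = U^T v for the coefficients: c = (-46/39, 10/13). The projection is proj_W(v) = U c.
Check: (v - proj_W(v)) · u_1 = 0  (should be 0).
Check: (v - proj_W(v)) · u_2 = 0  (should be 0).
Result: proj_W(v) = (-2, -30/13, 20/13).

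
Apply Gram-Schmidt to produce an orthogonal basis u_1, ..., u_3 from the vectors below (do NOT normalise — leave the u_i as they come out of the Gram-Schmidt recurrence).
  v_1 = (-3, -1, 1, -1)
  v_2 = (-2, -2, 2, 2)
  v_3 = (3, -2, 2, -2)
Orthogonal basis:
  u_1 = (-3, -1, 1, -1)
  u_2 = (0, -4/3, 4/3, 8/3)
  u_3 = (9/4, -9/4, 9/4, -9/4)

Apply the Gram-Schmidt recurrence
  u_1 = v_1
  u_i = v_i − Σ_{j<i} ((v_i · u_j) / (u_j · u_j)) · u_j.

Step by step this gives:
  u_1 = (-3, -1, 1, -1)
  u_2 = (0, -4/3, 4/3, 8/3)
  u_3 = (9/4, -9/4, 9/4, -9/4)

Orthogonality check:
  u_2 · u_1 = 0 (should be 0)
  u_3 · u_1 = 0 (should be 0)
  u_3 · u_2 = 0 (should be 0)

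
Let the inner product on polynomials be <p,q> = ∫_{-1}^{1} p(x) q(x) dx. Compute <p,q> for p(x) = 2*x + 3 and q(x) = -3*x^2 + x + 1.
<p,q> = 4/3

Expand the product: p(x)·q(x) = -6*x^3 - 7*x^2 + 5*x + 3.
∫_{-1}^{1} of each monomial x^k gives [2/(k+1) if k even, 0 if k odd]. Integrating term-by-term (or equivalently evaluating the antiderivative F(x) = -3*x^4/2 - 7*x^3/3 + 5*x^2/2 + 3*x at the endpoints):
  F(1) − F(−1) = 5/3 − (1/3) = 4/3.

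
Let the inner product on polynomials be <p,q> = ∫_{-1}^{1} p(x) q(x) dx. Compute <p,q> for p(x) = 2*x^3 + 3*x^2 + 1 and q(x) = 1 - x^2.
<p,q> = 32/15

Expand the product: p(x)·q(x) = -2*x^5 - 3*x^4 + 2*x^3 + 2*x^2 + 1.
∫_{-1}^{1} of each monomial x^k gives [2/(k+1) if k even, 0 if k odd]. Integrating term-by-term (or equivalently evaluating the antiderivative F(x) = -x^6/3 - 3*x^5/5 + x^4/2 + 2*x^3/3 + x at the endpoints):
  F(1) − F(−1) = 37/30 − (-9/10) = 32/15.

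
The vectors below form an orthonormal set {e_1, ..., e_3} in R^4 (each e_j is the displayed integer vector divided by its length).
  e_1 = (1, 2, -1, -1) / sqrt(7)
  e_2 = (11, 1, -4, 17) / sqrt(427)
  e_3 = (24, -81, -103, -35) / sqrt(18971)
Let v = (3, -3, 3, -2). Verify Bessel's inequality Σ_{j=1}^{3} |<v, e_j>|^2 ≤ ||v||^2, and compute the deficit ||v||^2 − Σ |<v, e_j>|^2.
Σ |<v, e_j>|^2 = 992/311; ||v||^2 = 31; deficit = 8649/311

Write each e_j = u_j / sqrt(<u_j, u_j>) where u_j is the displayed integer vector. Then <v, e_j> = <v, u_j> / sqrt(<u_j, u_j>), so |<v, e_j>|^2 = <v, u_j>^2 / <u_j, u_j>.
Coefficients: <v, e_1> = -4/sqrt(7), <v, e_2> = -16/sqrt(427), <v, e_3> = 76/sqrt(18971).
Square and sum: Σ |<v, e_j>|^2 = 992/311.
Compute ||v||^2 = v·v = 31.
Deficit = 31 − 992/311 = 8649/311 ≥ 0, confirming Bessel's inequality. (The deficit equals ||v − Σ <v,e_j> e_j||^2, the squared distance from v to span{e_j}.)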